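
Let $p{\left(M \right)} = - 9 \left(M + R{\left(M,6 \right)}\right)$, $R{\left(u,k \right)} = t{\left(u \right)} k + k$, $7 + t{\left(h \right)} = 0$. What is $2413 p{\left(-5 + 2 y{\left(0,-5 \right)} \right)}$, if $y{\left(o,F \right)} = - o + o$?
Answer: $890397$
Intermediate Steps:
$t{\left(h \right)} = -7$ ($t{\left(h \right)} = -7 + 0 = -7$)
$R{\left(u,k \right)} = - 6 k$ ($R{\left(u,k \right)} = - 7 k + k = - 6 k$)
$y{\left(o,F \right)} = 0$
$p{\left(M \right)} = 324 - 9 M$ ($p{\left(M \right)} = - 9 \left(M - 36\right) = - 9 \left(-36 + M\right) = 324 - 9 M$)
$2413 p{\left(-5 + 2 y{\left(0,-5 \right)} \right)} = 2413 \left(324 - 9 \left(-5 + 2 \cdot 0\right)\right) = 2413 \left(324 - 9 \left(-5 + 0\right)\right) = 2413 \left(324 - -45\right) = 2413 \left(324 + 45\right) = 2413 \cdot 369 = 890397$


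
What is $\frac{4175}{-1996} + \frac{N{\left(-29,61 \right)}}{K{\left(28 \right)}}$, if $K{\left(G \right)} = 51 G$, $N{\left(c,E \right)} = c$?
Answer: $- \frac{752473}{356286} \approx -2.112$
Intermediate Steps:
$\frac{4175}{-1996} + \frac{N{\left(-29,61 \right)}}{K{\left(28 \right)}} = \frac{4175}{-1996} - \frac{29}{51 \cdot 28} = 4175 \left(- \frac{1}{1996}\right) - \frac{29}{1428} = - \frac{4175}{1996} - \frac{29}{1428} = - \frac{752473}{356286}$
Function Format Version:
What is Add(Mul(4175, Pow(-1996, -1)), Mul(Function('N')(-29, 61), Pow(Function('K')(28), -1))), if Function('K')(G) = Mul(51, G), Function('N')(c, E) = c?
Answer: Rational(-752473, 356286) ≈ -2.1120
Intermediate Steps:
Add(Mul(4175, Pow(-1996, -1)), Mul(Function('N')(-29, 61), Pow(Function('K')(28), -1))) = Add(Mul(4175, Pow(-1996, -1)), Mul(-29, Pow(Mul(51, 28), -1))) = Add(Mul(4175, Rational(-1, 1996)), Mul(-29, Pow(1428, -1))) = Add(Rational(-4175, 1996), Mul(-29, Rational(1, 1428))) = Add(Rational(-4175, 1996), Rational(-29, 1428)) = Rational(-752473, 356286)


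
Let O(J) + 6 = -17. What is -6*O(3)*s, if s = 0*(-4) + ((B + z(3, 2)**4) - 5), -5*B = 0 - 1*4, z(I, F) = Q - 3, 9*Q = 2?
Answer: 83505824/10935 ≈ 7636.6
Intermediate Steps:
Q = 2/9 (Q = (1/9)*2 = 2/9 ≈ 0.22222)
O(J) = -23 (O(J) = -6 - 17 = -23)
z(I, F) = -25/9 (z(I, F) = 2/9 - 3 = -25/9)
B = 4/5 (B = -(0 - 1*4)/5 = -(0 - 4)/5 = -1/5*(-4) = 4/5 ≈ 0.80000)
s = 1815344/32805 (s = 0*(-4) + ((4/5 + (-25/9)**4) - 5) = 0 + ((4/5 + 390625/6561) - 5) = 0 + (1979369/32805 - 5) = 0 + 1815344/32805 = 1815344/32805 ≈ 55.337)
-6*O(3)*s = -(-138)*1815344/32805 = -6*(-41752912/32805) = 83505824/10935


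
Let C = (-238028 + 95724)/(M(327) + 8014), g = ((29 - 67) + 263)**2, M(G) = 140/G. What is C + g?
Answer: 66313657671/1310359 ≈ 50607.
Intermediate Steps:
g = 50625 (g = (-38 + 263)**2 = 225**2 = 50625)
C = -23266704/1310359 (C = (-238028 + 95724)/(140/327 + 8014) = -142304/(140*(1/327) + 8014) = -142304/(140/327 + 8014) = -142304/2620718/327 = -142304*327/2620718 = -23266704/1310359 ≈ -17.756)
C + g = -23266704/1310359 + 50625 = 66313657671/1310359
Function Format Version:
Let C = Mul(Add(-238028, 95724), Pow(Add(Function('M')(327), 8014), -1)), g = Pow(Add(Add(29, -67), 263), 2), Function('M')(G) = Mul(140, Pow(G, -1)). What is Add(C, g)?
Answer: Rational(66313657671, 1310359) ≈ 50607.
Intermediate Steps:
g = 50625 (g = Pow(Add(-38, 263), 2) = Pow(225, 2) = 50625)
C = Rational(-23266704, 1310359) (C = Mul(Add(-238028, 95724), Pow(Add(Mul(140, Pow(327, -1)), 8014), -1)) = Mul(-142304, Pow(Add(Mul(140, Rational(1, 327)), 8014), -1)) = Mul(-142304, Pow(Add(Rational(140, 327), 8014), -1)) = Mul(-142304, Pow(Rational(2620718, 327), -1)) = Mul(-142304, Rational(327, 2620718)) = Rational(-23266704, 1310359) ≈ -17.756)
Add(C, g) = Add(Rational(-23266704, 1310359), 50625) = Rational(66313657671, 1310359)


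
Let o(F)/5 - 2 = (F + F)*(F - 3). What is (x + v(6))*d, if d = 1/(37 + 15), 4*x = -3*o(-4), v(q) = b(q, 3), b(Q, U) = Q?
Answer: -423/104 ≈ -4.0673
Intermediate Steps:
o(F) = 10 + 10*F*(-3 + F) (o(F) = 10 + 5*((F + F)*(F - 3)) = 10 + 5*((2*F)*(-3 + F)) = 10 + 5*(2*F*(-3 + F)) = 10 + 10*F*(-3 + F))
v(q) = q
x = -435/2 (x = (-3*(10 - 30*(-4) + 10*(-4)²))/4 = (-3*(10 + 120 + 10*16))/4 = (-3*(10 + 120 + 160))/4 = (-3*290)/4 = (¼)*(-870) = -435/2 ≈ -217.50)
d = 1/52 ≈ 0.019231
(x + v(6))*d = (-435/2 + 6)*(1/52) = -423/2*1/52 = -423/104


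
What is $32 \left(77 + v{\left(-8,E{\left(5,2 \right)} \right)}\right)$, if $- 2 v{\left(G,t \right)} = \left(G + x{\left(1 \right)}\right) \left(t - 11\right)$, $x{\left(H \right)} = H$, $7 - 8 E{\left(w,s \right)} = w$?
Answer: $1260$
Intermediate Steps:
$E{\left(w,s \right)} = \frac{7}{8} - \frac{w}{8}$
$v{\left(G,t \right)} = - \frac{\left(1 + G\right) \left(-11 + t\right)}{2}$ ($v{\left(G,t \right)} = - \frac{\left(G + 1\right) \left(t - 11\right)}{2} = - \frac{\left(1 + G\right) \left(-11 + t\right)}{2}$)
$32 \left(77 + v{\left(-8,E{\left(5,2 \right)} \right)}\right) = 32 \left(77 + \left(\frac{11}{2} - \frac{\frac{7}{8} - \frac{5}{8}}{2} + \frac{11}{2} \left(-8\right) - - 4 \left(\frac{7}{8} - \frac{5}{8}\right)\right)\right) = 32 \left(77 - \left(\frac{77}{2} - \frac{7 \left(\frac{7}{8} - \frac{5}{8}\right)}{2}\right)\right) = 32 \left(77 - \left(\frac{309}{8} - 1\right)\right) = 32 \left(77 + \left(\frac{11}{2} - \frac{1}{8} - 44 + 1\right)\right) = 32 \left(77 - \frac{301}{8}\right) = 32 \cdot \frac{315}{8} = 1260$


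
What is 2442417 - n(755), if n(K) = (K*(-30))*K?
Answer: 19543167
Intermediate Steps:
n(K) = -30*K**2 (n(K) = (-30*K)*K = -30*K**2)
2442417 - n(755) = 2442417 - (-30)*755**2 = 2442417 - (-30)*570025 = 2442417 - 1*(-17100750) = 2442417 + 17100750 = 19543167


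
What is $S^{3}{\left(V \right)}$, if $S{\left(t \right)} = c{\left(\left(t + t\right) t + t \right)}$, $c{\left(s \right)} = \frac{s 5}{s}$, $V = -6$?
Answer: $125$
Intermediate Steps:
$c{\left(s \right)} = 5$ ($c{\left(s \right)} = \frac{5 s}{s} = 5$)
$S{\left(t \right)} = 5$
$S^{3}{\left(V \right)} = 5^{3} = 125$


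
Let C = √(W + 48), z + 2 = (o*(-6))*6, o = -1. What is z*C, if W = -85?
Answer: 34*I*√37 ≈ 206.81*I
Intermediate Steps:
z = 34 (z = -2 - 1*(-6)*6 = -2 + 6*6 = -2 + 36 = 34)
C = I*√37 (C = √(-85 + 48) = √(-37) = I*√37 ≈ 6.0828*I)
z*C = 34*(I*√37) = 34*I*√37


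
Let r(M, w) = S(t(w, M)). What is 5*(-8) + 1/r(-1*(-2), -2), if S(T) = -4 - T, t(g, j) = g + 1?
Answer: -121/3 ≈ -40.333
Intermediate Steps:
t(g, j) = 1 + g
r(M, w) = -5 - w (r(M, w) = -4 - (1 + w) = -4 + (-1 - w) = -5 - w)
5*(-8) + 1/r(-1*(-2), -2) = 5*(-8) + 1/(-5 - 1*(-2)) = -40 + 1/(-5 + 2) = -40 + 1/(-3) = -40 + 1*(-⅓) = -40 - ⅓ = -121/3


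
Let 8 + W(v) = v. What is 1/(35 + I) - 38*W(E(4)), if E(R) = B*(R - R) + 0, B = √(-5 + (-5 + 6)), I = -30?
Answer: 1521/5 ≈ 304.20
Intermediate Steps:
B = 2*I (B = √(-5 + 1) = √(-4) = 2*I ≈ 2.0*I)
E(R) = 0 (E(R) = (2*I)*(R - R) + 0 = (2*I)*0 + 0 = 0 + 0 = 0)
W(v) = -8 + v
1/(35 + I) - 38*W(E(4)) = 1/(35 - 30) - 38*(-8 + 0) = 1/5 - 38*(-8) = ⅕ + 304 = 1521/5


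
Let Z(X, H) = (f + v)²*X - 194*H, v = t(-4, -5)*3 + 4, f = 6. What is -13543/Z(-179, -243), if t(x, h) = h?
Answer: -13543/42667 ≈ -0.31741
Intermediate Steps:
v = -11 (v = -5*3 + 4 = -15 + 4 = -11)
Z(X, H) = -194*H + 25*X (Z(X, H) = (6 - 11)²*X - 194*H = (-5)²*X - 194*H = 25*X - 194*H = -194*H + 25*X)
-13543/Z(-179, -243) = -13543/(-194*(-243) + 25*(-179)) = -13543/(47142 - 4475) = -13543/42667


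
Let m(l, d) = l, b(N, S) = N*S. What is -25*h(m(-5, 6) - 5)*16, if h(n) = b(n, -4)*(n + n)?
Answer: 320000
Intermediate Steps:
h(n) = -8*n² (h(n) = (n*(-4))*(n + n) = (-4*n)*(2*n) = -8*n²)
-25*h(m(-5, 6) - 5)*16 = -(-200)*(-5 - 5)²*16 = -(-200)*(-10)²*16 = -(-200)*100*16 = -25*(-800)*16 = 20000*16 = 320000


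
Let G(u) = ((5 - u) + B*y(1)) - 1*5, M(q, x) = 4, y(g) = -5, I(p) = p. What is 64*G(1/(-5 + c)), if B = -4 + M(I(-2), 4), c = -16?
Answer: 64/21 ≈ 3.0476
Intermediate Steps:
B = 0 (B = -4 + 4 = 0)
G(u) = -u (G(u) = ((5 - u) + 0*(-5)) - 1*5 = ((5 - u) + 0) - 5 = (5 - u) - 5 = -u)
64*G(1/(-5 + c)) = 64*(-1/(-5 - 16)) = 64*(-1/(-21)) = 64*(-1*(-1/21)) = 64*(1/21) = 64/21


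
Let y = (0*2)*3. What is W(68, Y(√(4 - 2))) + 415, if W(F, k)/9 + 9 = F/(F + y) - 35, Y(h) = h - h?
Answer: 28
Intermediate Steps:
y = 0 (y = 0*3 = 0)
Y(h) = 0
W(F, k) = -387 (W(F, k) = -81 + 9*(F/(F + 0) - 35) = -81 + 9*(F/F - 35) = -81 + 9*(1 - 35) = -81 + 9*(-34) = -81 - 306 = -387)
W(68, Y(√(4 - 2))) + 415 = -387 + 415 = 28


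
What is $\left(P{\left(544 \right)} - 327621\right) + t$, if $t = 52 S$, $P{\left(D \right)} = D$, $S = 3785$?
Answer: $-130257$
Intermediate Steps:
$t = 196820$ ($t = 52 \cdot 3785 = 196820$)
$\left(P{\left(544 \right)} - 327621\right) + t = \left(544 - 327621\right) + 196820 = -327077 + 196820 = -130257$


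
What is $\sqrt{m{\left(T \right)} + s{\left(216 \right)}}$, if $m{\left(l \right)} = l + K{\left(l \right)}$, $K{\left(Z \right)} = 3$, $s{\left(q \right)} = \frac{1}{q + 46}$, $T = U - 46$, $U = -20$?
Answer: $\frac{i \sqrt{4324310}}{262} \approx 7.937 i$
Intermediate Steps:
$T = -66$ ($T = -20 - 46 = -66$)
$s{\left(q \right)} = \frac{1}{46 + q}$
$m{\left(l \right)} = 3 + l$ ($m{\left(l \right)} = l + 3 = 3 + l$)
$\sqrt{m{\left(T \right)} + s{\left(216 \right)}} = \sqrt{\left(3 - 66\right) + \frac{1}{46 + 216}} = \sqrt{-63 + \frac{1}{262}} = \sqrt{- \frac{16505}{262}} = \frac{i \sqrt{4324310}}{262}$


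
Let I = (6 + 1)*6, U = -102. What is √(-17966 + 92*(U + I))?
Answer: I*√23486 ≈ 153.25*I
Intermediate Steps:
I = 42 (I = 7*6 = 42)
√(-17966 + 92*(U + I)) = √(-17966 + 92*(-102 + 42)) = √(-17966 + 92*(-60)) = √(-17966 - 5520) = √(-23486) = I*√23486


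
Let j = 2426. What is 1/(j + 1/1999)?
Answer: 1999/4849575 ≈ 0.00041220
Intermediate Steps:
1/(j + 1/1999) = 1/(2426 + 1/1999) = 1/(4849575/1999) = 1999/4849575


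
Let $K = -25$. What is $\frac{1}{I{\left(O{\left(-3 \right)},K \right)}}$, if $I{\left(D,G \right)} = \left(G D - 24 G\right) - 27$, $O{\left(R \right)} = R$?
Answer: $\frac{1}{648} \approx 0.0015432$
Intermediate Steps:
$I{\left(D,G \right)} = -27 - 24 G + D G$ ($I{\left(D,G \right)} = \left(D G - 24 G\right) - 27 = \left(- 24 G + D G\right) - 27 = -27 - 24 G + D G$)
$\frac{1}{I{\left(O{\left(-3 \right)},K \right)}} = \frac{1}{-27 - -600 - -75} = \frac{1}{-27 + 600 + 75} = \frac{1}{648}$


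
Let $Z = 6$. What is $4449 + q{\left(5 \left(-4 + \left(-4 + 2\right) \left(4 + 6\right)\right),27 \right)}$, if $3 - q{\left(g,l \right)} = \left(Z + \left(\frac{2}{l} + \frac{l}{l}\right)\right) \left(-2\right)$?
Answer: $\frac{120586}{27} \approx 4466.1$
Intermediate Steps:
$q{\left(g,l \right)} = 17 + \frac{4}{l}$ ($q{\left(g,l \right)} = 3 - \left(6 + \left(\frac{2}{l} + \frac{l}{l}\right)\right) \left(-2\right) = 3 - \left(6 + \left(\frac{2}{l} + 1\right)\right) \left(-2\right) = 3 - \left(6 + \left(1 + \frac{2}{l}\right)\right) \left(-2\right) = 3 - \left(7 + \frac{2}{l}\right) \left(-2\right) = 3 - \left(-14 - \frac{4}{l}\right) = 3 + \left(14 + \frac{4}{l}\right) = 17 + \frac{4}{l}$)
$4449 + q{\left(5 \left(-4 + \left(-4 + 2\right) \left(4 + 6\right)\right),27 \right)} = 4449 + \left(17 + \frac{4}{27}\right) = 4449 + \frac{463}{27} = \frac{120586}{27}$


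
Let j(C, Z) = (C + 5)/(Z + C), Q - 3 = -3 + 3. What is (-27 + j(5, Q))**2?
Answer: 10609/16 ≈ 663.06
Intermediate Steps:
Q = 3 (Q = 3 + (-3 + 3) = 3 + 0 = 3)
j(C, Z) = (5 + C)/(C + Z)
(-27 + j(5, Q))**2 = (-27 + (5 + 5)/(5 + 3))**2 = (-27 + 10/8)**2 = (-27 + (1/8)*10)**2 = (-27 + 5/4)**2 = (-103/4)**2 = 10609/16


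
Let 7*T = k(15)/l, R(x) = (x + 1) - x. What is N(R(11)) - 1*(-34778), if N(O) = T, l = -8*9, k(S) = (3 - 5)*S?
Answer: 2921357/84 ≈ 34778.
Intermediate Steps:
k(S) = -2*S
l = -72
R(x) = 1 (R(x) = (1 + x) - x = 1)
T = 5/84 (T = (-2*15/(-72))/7 = (-30*(-1/72))/7 = (⅐)*(5/12) = 5/84 ≈ 0.059524)
N(O) = 5/84
N(R(11)) - 1*(-34778) = 5/84 - 1*(-34778) = 5/84 + 34778 = 2921357/84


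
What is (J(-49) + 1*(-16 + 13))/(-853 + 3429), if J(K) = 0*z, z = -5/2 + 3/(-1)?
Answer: -3/2576 ≈ -0.0011646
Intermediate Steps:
z = -11/2 (z = -5*½ + 3*(-1) = -5/2 - 3 = -11/2 ≈ -5.5000)
J(K) = 0 (J(K) = 0*(-11/2) = 0)
(J(-49) + 1*(-16 + 13))/(-853 + 3429) = (0 + 1*(-16 + 13))/(-853 + 3429) = (0 + 1*(-3))/2576 = (0 - 3)*(1/2576) = -3*1/2576 = -3/2576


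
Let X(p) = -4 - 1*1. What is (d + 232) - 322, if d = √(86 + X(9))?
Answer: -81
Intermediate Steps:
X(p) = -5 (X(p) = -4 - 1 = -5)
d = 9 (d = √(86 - 5) = √81 = 9)
(d + 232) - 322 = (9 + 232) - 322 = 241 - 322 = -81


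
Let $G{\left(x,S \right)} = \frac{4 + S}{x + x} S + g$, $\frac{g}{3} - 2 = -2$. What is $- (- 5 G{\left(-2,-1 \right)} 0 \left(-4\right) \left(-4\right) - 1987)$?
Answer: $1987$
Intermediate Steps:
$g = 0$ ($g = 6 + 3 \left(-2\right) = 6 - 6 = 0$)
$G{\left(x,S \right)} = \frac{S \left(4 + S\right)}{2 x}$ ($G{\left(x,S \right)} = \frac{4 + S}{x + x} S + 0 = \frac{4 + S}{2 x} S + 0 = \frac{S \left(4 + S\right)}{2 x} + 0 = \frac{S \left(4 + S\right)}{2 x}$)
$- (- 5 G{\left(-2,-1 \right)} 0 \left(-4\right) \left(-4\right) - 1987) = - (- 5 \cdot \frac{1}{2} \left(-1\right) \frac{1}{-2} \left(4 - 1\right) 0 \left(-4\right) \left(-4\right) - 1987) = - (- 5 \cdot \frac{1}{2} \left(-1\right) \left(- \frac{1}{2}\right) 3 \cdot 0 \left(-4\right) - 1987) = - (\left(-5\right) \frac{3}{4} \cdot 0 - 1987) = - (\left(- \frac{15}{4}\right) 0 - 1987) = - (0 - 1987) = \left(-1\right) \left(-1987\right) = 1987$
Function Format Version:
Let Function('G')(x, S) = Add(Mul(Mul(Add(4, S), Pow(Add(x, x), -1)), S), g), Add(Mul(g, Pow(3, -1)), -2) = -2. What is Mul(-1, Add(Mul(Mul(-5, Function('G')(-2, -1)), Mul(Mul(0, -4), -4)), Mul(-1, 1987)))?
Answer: 1987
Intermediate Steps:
g = 0 (g = Add(6, Mul(3, -2)) = Add(6, -6) = 0)
Function('G')(x, S) = Mul(Rational(1, 2), S, Pow(x, -1), Add(4, S)) (Function('G')(x, S) = Add(Mul(Mul(Add(4, S), Pow(Add(x, x), -1)), S), 0) = Add(Mul(Mul(Add(4, S), Pow(Mul(2, x), -1)), S), 0) = Add(Mul(Mul(Add(4, S), Mul(Rational(1, 2), Pow(x, -1))), S), 0) = Add(Mul(Mul(Rational(1, 2), Pow(x, -1), Add(4, S)), S), 0) = Add(Mul(Rational(1, 2), S, Pow(x, -1), Add(4, S)), 0) = Mul(Rational(1, 2), S, Pow(x, -1), Add(4, S)))
Mul(-1, Add(Mul(Mul(-5, Function('G')(-2, -1)), Mul(Mul(0, -4), -4)), Mul(-1, 1987))) = Mul(-1, Add(Mul(Mul(-5, Mul(Rational(1, 2), -1, Pow(-2, -1), Add(4, -1))), Mul(Mul(0, -4), -4)), Mul(-1, 1987))) = Mul(-1, Add(Mul(Mul(-5, Mul(Rational(1, 2), -1, Rational(-1, 2), 3)), Mul(0, -4)), -1987)) = Mul(-1, Add(Mul(Mul(-5, Rational(3, 4)), 0), -1987)) = Mul(-1, Add(Mul(Rational(-15, 4), 0), -1987)) = Mul(-1, Add(0, -1987)) = Mul(-1, -1987) = 1987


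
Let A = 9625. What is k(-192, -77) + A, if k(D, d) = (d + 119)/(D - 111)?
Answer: 972111/101 ≈ 9624.9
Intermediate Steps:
k(D, d) = (119 + d)/(-111 + D)
k(-192, -77) + A = (119 - 77)/(-111 - 192) + 9625 = 42/(-303) + 9625 = -1/303*42 + 9625 = -14/101 + 9625 = 972111/101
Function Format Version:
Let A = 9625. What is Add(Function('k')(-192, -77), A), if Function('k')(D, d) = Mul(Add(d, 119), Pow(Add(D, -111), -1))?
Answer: Rational(972111, 101) ≈ 9624.9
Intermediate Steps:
Function('k')(D, d) = Mul(Pow(Add(-111, D), -1), Add(119, d)) (Function('k')(D, d) = Mul(Add(119, d), Pow(Add(-111, D), -1)) = Mul(Pow(Add(-111, D), -1), Add(119, d)))
Add(Function('k')(-192, -77), A) = Add(Mul(Pow(Add(-111, -192), -1), Add(119, -77)), 9625) = Add(Mul(Pow(-303, -1), 42), 9625) = Add(Mul(Rational(-1, 303), 42), 9625) = Add(Rational(-14, 101), 9625) = Rational(972111, 101)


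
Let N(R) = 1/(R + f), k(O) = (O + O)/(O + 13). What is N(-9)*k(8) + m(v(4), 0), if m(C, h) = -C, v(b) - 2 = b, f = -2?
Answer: -1402/231 ≈ -6.0693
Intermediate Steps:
k(O) = 2*O/(13 + O) (k(O) = (2*O)/(13 + O) = 2*O/(13 + O))
v(b) = 2 + b
N(R) = 1/(-2 + R) (N(R) = 1/(R - 2) = 1/(-2 + R))
N(-9)*k(8) + m(v(4), 0) = (2*8/(13 + 8))/(-2 - 9) - (2 + 4) = (2*8/21)/(-11) - 1*6 = -2*8/(11*21) - 6 = -1/11*16/21 - 6 = -16/231 - 6 = -1402/231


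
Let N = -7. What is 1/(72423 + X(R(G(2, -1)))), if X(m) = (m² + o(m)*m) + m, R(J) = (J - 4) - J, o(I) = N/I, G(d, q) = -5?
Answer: 1/72428 ≈ 1.3807e-5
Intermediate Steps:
o(I) = -7/I
R(J) = -4 (R(J) = (-4 + J) - J = -4)
X(m) = -7 + m + m² (X(m) = (m² + (-7/m)*m) + m = (m² - 7) + m = (-7 + m²) + m = -7 + m + m²)
1/(72423 + X(R(G(2, -1)))) = 1/(72423 + (-7 - 4*(1 - 4))) = 1/(72423 + (-7 - 4*(-3))) = 1/(72423 + (-7 + 12)) = 1/(72423 + 5) = 1/72428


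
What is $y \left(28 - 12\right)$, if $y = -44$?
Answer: $-704$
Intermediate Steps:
$y \left(28 - 12\right) = - 44 \left(28 - 12\right) = \left(-44\right) 16 = -704$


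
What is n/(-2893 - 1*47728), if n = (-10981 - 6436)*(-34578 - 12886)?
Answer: -826680488/50621 ≈ -16331.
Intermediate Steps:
n = 826680488 (n = -17417*(-47464) = 826680488)
n/(-2893 - 1*47728) = 826680488/(-2893 - 1*47728) = 826680488/(-2893 - 47728) = 826680488/(-50621) = 826680488*(-1/50621) = -826680488/50621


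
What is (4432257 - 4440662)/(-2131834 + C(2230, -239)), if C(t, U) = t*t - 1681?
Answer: -1681/567877 ≈ -0.0029601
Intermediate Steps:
C(t, U) = -1681 + t² (C(t, U) = t² - 1681 = -1681 + t²)
(4432257 - 4440662)/(-2131834 + C(2230, -239)) = (4432257 - 4440662)/(-2131834 + (-1681 + 2230²)) = -8405/(-2131834 + (-1681 + 4972900)) = -8405/(-2131834 + 4971219) = -8405/2839385 = -8405*1/2839385 = -1681/567877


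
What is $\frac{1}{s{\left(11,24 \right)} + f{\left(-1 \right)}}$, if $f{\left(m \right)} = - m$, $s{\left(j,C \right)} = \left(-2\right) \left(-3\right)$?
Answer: $\frac{1}{7} \approx 0.14286$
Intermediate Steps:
$s{\left(j,C \right)} = 6$
$\frac{1}{s{\left(11,24 \right)} + f{\left(-1 \right)}} = \frac{1}{6 - -1} = \frac{1}{6 + 1} = \frac{1}{7}$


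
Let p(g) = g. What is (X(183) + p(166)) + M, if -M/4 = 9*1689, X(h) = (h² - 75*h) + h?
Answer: -40691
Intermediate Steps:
X(h) = h² - 74*h
M = -60804 (M = -36*1689 = -4*15201 = -60804)
(X(183) + p(166)) + M = (183*(-74 + 183) + 166) - 60804 = (183*109 + 166) - 60804 = (19947 + 166) - 60804 = 20113 - 60804 = -40691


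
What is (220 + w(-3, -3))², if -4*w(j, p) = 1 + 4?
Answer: 765625/16 ≈ 47852.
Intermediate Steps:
w(j, p) = -5/4 (w(j, p) = -(1 + 4)/4 = -¼*5 = -5/4)
(220 + w(-3, -3))² = (220 - 5/4)² = (875/4)² = 765625/16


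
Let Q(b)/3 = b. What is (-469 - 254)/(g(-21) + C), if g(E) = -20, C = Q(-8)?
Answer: 723/44 ≈ 16.432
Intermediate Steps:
Q(b) = 3*b
C = -24 (C = 3*(-8) = -24)
(-469 - 254)/(g(-21) + C) = (-469 - 254)/(-20 - 24) = -723/(-44) = -723*(-1/44) = 723/44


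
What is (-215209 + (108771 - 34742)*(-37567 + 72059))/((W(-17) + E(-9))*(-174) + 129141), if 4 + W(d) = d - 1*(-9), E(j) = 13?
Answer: 851064353/42989 ≈ 19797.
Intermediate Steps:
W(d) = 5 + d (W(d) = -4 + (d - 1*(-9)) = -4 + (d + 9) = -4 + (9 + d) = 5 + d)
(-215209 + (108771 - 34742)*(-37567 + 72059))/((W(-17) + E(-9))*(-174) + 129141) = (-215209 + (108771 - 34742)*(-37567 + 72059))/(((5 - 17) + 13)*(-174) + 129141) = (-215209 + 74029*34492)/((-12 + 13)*(-174) + 129141) = (-215209 + 2553408268)/(1*(-174) + 129141) = 2553193059/(-174 + 129141) = 2553193059/128967 = 2553193059*(1/128967) = 851064353/42989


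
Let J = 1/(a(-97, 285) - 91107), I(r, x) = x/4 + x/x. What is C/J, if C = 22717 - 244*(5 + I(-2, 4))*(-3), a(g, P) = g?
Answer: -2539210564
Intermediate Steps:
I(r, x) = 1 + x/4 (I(r, x) = x*(¼) + 1 = x/4 + 1 = 1 + x/4)
J = -1/91204 (J = 1/(-97 - 91107) = 1/(-91204) = -1/91204 ≈ -1.0964e-5)
C = 27841 (C = 22717 - 244*(5 + (1 + (¼)*4))*(-3) = 22717 - 244*(5 + (1 + 1))*(-3) = 22717 - 244*(5 + 2)*(-3) = 22717 - 244*7*(-3) = 22717 - 244*(-21) = 22717 - 1*(-5124) = 22717 + 5124 = 27841)
C/J = 27841/(-1/91204) = 27841*(-91204) = -2539210564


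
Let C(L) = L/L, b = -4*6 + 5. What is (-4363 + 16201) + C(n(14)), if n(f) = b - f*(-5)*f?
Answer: 11839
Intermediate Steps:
b = -19 (b = -24 + 5 = -19)
n(f) = -19 + 5*f² (n(f) = -19 - f*(-5)*f = -19 - (-5*f)*f = -19 - (-5)*f² = -19 + 5*f²)
C(L) = 1
(-4363 + 16201) + C(n(14)) = (-4363 + 16201) + 1 = 11838 + 1 = 11839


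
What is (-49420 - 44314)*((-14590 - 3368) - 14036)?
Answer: 2998925596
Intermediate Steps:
(-49420 - 44314)*((-14590 - 3368) - 14036) = -93734*(-17958 - 14036) = -93734*(-31994) = 2998925596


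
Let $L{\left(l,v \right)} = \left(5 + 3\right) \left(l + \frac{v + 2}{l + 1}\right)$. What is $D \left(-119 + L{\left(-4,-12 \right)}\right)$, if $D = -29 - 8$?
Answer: $\frac{13801}{3} \approx 4600.3$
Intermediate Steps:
$D = -37$ ($D = -29 - 8 = -37$)
$L{\left(l,v \right)} = 8 l + \frac{8 \left(2 + v\right)}{1 + l}$ ($L{\left(l,v \right)} = 8 \left(l + \frac{2 + v}{1 + l}\right) = 8 l + \frac{8 \left(2 + v\right)}{1 + l}$)
$D \left(-119 + L{\left(-4,-12 \right)}\right) = - 37 \left(-119 + \frac{8 \left(2 - 4 - 12 + \left(-4\right)^{2}\right)}{1 - 4}\right) = - 37 \left(-119 + \frac{8 \left(2 - 4 - 12 + 16\right)}{-3}\right) = - 37 \left(-119 + 8 \left(- \frac{1}{3}\right) 2\right) = - 37 \left(-119 - \frac{16}{3}\right) = \left(-37\right) \left(- \frac{373}{3}\right) = \frac{13801}{3}$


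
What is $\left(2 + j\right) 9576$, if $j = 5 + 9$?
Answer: $153216$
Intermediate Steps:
$j = 14$
$\left(2 + j\right) 9576 = \left(2 + 14\right) 9576 = 16 \cdot 9576 = 153216$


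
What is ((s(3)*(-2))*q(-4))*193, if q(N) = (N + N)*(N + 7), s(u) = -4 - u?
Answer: -64848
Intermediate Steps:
q(N) = 2*N*(7 + N) (q(N) = (2*N)*(7 + N) = 2*N*(7 + N))
((s(3)*(-2))*q(-4))*193 = (((-4 - 1*3)*(-2))*(2*(-4)*(7 - 4)))*193 = (((-4 - 3)*(-2))*(2*(-4)*3))*193 = (-7*(-2)*(-24))*193 = (14*(-24))*193 = -336*193 = -64848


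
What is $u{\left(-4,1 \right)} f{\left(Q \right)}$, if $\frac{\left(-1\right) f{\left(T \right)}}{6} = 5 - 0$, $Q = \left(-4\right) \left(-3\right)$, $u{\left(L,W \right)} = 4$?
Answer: $-120$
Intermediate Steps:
$Q = 12$
$f{\left(T \right)} = -30$ ($f{\left(T \right)} = - 6 \left(5 - 0\right) = - 6 \left(5 + 0\right) = \left(-6\right) 5 = -30$)
$u{\left(-4,1 \right)} f{\left(Q \right)} = 4 \left(-30\right) = -120$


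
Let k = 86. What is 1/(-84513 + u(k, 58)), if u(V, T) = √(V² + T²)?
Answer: -84513/7142436409 - 2*√2690/7142436409 ≈ -1.1847e-5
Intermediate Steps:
u(V, T) = √(T² + V²)
1/(-84513 + u(k, 58)) = 1/(-84513 + √(58² + 86²)) = 1/(-84513 + √(3364 + 7396)) = 1/(-84513 + √10760) = 1/(-84513 + 2*√2690)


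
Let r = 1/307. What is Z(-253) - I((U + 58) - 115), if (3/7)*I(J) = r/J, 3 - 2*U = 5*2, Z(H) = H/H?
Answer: 111455/111441 ≈ 1.0001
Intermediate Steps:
Z(H) = 1
U = -7/2 (U = 3/2 - 5*2/2 = 3/2 - 1/2*10 = 3/2 - 5 = -7/2 ≈ -3.5000)
r = 1/307 ≈ 0.0032573
I(J) = 7/(921*J) (I(J) = 7*(1/(307*J))/3 = 7/(921*J))
Z(-253) - I((U + 58) - 115) = 1 - 7/(921*((-7/2 + 58) - 115)) = 1 - 7/(921*(109/2 - 115)) = 1 - 7/(921*(-121/2)) = 1 - 7*(-2)/(921*121) = 1 - 1*(-14/111441) = 1 + 14/111441 = 111455/111441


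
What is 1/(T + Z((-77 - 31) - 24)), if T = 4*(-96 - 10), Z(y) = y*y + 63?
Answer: 1/17063 ≈ 5.8606e-5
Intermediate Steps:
Z(y) = 63 + y**2 (Z(y) = y**2 + 63 = 63 + y**2)
T = -424 (T = 4*(-106) = -424)
1/(T + Z((-77 - 31) - 24)) = 1/(-424 + (63 + ((-77 - 31) - 24)**2)) = 1/(-424 + (63 + (-108 - 24)**2)) = 1/(-424 + (63 + (-132)**2)) = 1/(-424 + (63 + 17424)) = 1/(-424 + 17487) = 1/17063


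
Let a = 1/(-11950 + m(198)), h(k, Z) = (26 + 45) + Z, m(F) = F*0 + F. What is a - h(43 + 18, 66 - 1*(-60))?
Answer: -2315145/11752 ≈ -197.00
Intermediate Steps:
m(F) = F (m(F) = 0 + F = F)
h(k, Z) = 71 + Z
a = -1/11752 (a = 1/(-11950 + 198) = 1/(-11752) = -1/11752 ≈ -8.5092e-5)
a - h(43 + 18, 66 - 1*(-60)) = -1/11752 - (71 + (66 - 1*(-60))) = -1/11752 - (71 + (66 + 60)) = -1/11752 - (71 + 126) = -1/11752 - 1*197 = -1/11752 - 197 = -2315145/11752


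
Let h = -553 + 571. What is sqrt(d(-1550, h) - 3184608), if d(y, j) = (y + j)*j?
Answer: 2*I*sqrt(803046) ≈ 1792.3*I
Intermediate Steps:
h = 18
d(y, j) = j*(j + y) (d(y, j) = (j + y)*j = j*(j + y))
sqrt(d(-1550, h) - 3184608) = sqrt(18*(18 - 1550) - 3184608) = sqrt(18*(-1532) - 3184608) = sqrt(-27576 - 3184608) = sqrt(-3212184) = 2*I*sqrt(803046)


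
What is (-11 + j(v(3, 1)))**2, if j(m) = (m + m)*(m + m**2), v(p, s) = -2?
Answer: 361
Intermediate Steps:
j(m) = 2*m*(m + m**2) (j(m) = (2*m)*(m + m**2) = 2*m*(m + m**2))
(-11 + j(v(3, 1)))**2 = (-11 + 2*(-2)**2*(1 - 2))**2 = (-11 + 2*4*(-1))**2 = (-11 - 8)**2 = (-19)**2 = 361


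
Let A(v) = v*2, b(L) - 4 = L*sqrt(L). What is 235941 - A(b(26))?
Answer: 235933 - 52*sqrt(26) ≈ 2.3567e+5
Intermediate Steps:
b(L) = 4 + L**(3/2) (b(L) = 4 + L*sqrt(L) = 4 + L**(3/2))
A(v) = 2*v
235941 - A(b(26)) = 235941 - 2*(4 + 26**(3/2)) = 235941 - 2*(4 + 26*sqrt(26)) = 235941 - (8 + 52*sqrt(26)) = 235941 + (-8 - 52*sqrt(26)) = 235933 - 52*sqrt(26)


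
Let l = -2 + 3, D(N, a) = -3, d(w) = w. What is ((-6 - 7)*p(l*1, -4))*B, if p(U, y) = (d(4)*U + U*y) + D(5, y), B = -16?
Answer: -624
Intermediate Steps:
l = 1
p(U, y) = -3 + 4*U + U*y (p(U, y) = (4*U + U*y) - 3 = -3 + 4*U + U*y)
((-6 - 7)*p(l*1, -4))*B = ((-6 - 7)*(-3 + 4*(1*1) + (1*1)*(-4)))*(-16) = -13*(-3 + 4*1 + 1*(-4))*(-16) = -13*(-3 + 4 - 4)*(-16) = -13*(-3)*(-16) = 39*(-16) = -624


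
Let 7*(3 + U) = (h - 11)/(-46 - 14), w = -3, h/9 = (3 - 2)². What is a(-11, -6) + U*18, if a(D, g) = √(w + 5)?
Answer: -1887/35 + √2 ≈ -52.500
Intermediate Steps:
h = 9 (h = 9*(3 - 2)² = 9*1² = 9*1 = 9)
a(D, g) = √2 (a(D, g) = √(-3 + 5) = √2)
U = -629/210 (U = -3 + ((9 - 11)/(-46 - 14))/7 = -3 + (-2/(-60))/7 = -3 + (-2*(-1/60))/7 = -3 + (⅐)*(1/30) = -3 + 1/210 = -629/210 ≈ -2.9952)
a(-11, -6) + U*18 = √2 - 629/210*18 = √2 - 1887/35 = -1887/35 + √2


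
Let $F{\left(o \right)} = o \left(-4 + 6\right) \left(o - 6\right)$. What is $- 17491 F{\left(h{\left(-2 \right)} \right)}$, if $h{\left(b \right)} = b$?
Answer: $-559712$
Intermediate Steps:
$F{\left(o \right)} = 2 o \left(-6 + o\right)$ ($F{\left(o \right)} = o 2 \left(o - 6\right) = 2 o \left(-6 + o\right)$)
$- 17491 F{\left(h{\left(-2 \right)} \right)} = - 17491 \cdot 2 \left(-2\right) \left(-6 - 2\right) = - 17491 \cdot 2 \left(-2\right) \left(-8\right) = \left(-17491\right) 32 = -559712$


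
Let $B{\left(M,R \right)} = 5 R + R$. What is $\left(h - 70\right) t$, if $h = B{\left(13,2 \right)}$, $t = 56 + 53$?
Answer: $-6322$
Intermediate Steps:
$t = 109$
$B{\left(M,R \right)} = 6 R$
$h = 12$ ($h = 6 \cdot 2 = 12$)
$\left(h - 70\right) t = \left(12 - 70\right) 109 = \left(-58\right) 109 = -6322$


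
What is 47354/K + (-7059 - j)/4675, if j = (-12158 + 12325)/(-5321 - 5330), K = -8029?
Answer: -269234559588/36344673575 ≈ -7.4078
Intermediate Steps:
j = -167/10651 (j = 167/(-10651) = 167*(-1/10651) = -167/10651 ≈ -0.015679)
47354/K + (-7059 - j)/4675 = 47354/(-8029) + (-7059 - 1*(-167/10651))/4675 = 47354*(-1/8029) + (-7059 + 167/10651)*(1/4675) = -47354/8029 - 75185242/10651*1/4675 = -47354/8029 - 6835022/4526675 = -269234559588/36344673575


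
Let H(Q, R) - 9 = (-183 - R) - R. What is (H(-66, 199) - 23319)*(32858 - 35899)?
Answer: 72652531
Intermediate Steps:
H(Q, R) = -174 - 2*R (H(Q, R) = 9 + ((-183 - R) - R) = 9 + (-183 - 2*R) = -174 - 2*R)
(H(-66, 199) - 23319)*(32858 - 35899) = ((-174 - 2*199) - 23319)*(32858 - 35899) = ((-174 - 398) - 23319)*(-3041) = (-572 - 23319)*(-3041) = -23891*(-3041) = 72652531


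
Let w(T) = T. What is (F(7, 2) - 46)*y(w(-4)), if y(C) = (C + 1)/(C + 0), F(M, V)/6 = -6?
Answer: -123/2 ≈ -61.500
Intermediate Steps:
F(M, V) = -36 (F(M, V) = 6*(-6) = -36)
y(C) = (1 + C)/C
(F(7, 2) - 46)*y(w(-4)) = (-36 - 46)*((1 - 4)/(-4)) = -(-41)*(-3)/2 = -82*¾ = -123/2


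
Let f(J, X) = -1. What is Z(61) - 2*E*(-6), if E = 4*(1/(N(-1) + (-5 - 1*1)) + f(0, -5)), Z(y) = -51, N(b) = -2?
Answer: -105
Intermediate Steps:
E = -9/2 (E = 4*(1/(-2 + (-5 - 1*1)) - 1) = 4*(1/(-2 + (-5 - 1)) - 1) = 4*(1/(-2 - 6) - 1) = 4*(1/(-8) - 1) = 4*(-⅛ - 1) = 4*(-9/8) = -9/2 ≈ -4.5000)
Z(61) - 2*E*(-6) = -51 - 2*(-9/2)*(-6) = -51 - (-9)*(-6) = -51 - 1*54 = -51 - 54 = -105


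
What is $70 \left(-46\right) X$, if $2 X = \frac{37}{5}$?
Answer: $-11914$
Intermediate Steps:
$X = \frac{37}{10}$ ($X = \frac{37 \cdot \frac{1}{5}}{2} = \frac{1}{2} \cdot \frac{37}{5} = \frac{37}{10} \approx 3.7$)
$70 \left(-46\right) X = 70 \left(-46\right) \frac{37}{10} = \left(-3220\right) \frac{37}{10} = -11914$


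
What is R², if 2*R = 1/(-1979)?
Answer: 1/15665764 ≈ 6.3833e-8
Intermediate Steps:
R = -1/3958 (R = (½)/(-1979) = (½)*(-1/1979) = -1/3958 ≈ -0.00025265)
R² = (-1/3958)² = 1/15665764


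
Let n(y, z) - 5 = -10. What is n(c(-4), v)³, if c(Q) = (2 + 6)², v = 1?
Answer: -125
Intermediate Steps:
c(Q) = 64 (c(Q) = 8² = 64)
n(y, z) = -5 (n(y, z) = 5 - 10 = -5)
n(c(-4), v)³ = (-5)³ = -125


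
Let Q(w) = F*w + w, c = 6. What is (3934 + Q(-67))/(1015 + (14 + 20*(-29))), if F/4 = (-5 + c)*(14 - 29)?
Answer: 7887/449 ≈ 17.566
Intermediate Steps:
F = -60 (F = 4*((-5 + 6)*(14 - 29)) = 4*(1*(-15)) = 4*(-15) = -60)
Q(w) = -59*w (Q(w) = -60*w + w = -59*w)
(3934 + Q(-67))/(1015 + (14 + 20*(-29))) = (3934 - 59*(-67))/(1015 + (14 + 20*(-29))) = (3934 + 3953)/(1015 + (14 - 580)) = 7887/(1015 - 566) = 7887/449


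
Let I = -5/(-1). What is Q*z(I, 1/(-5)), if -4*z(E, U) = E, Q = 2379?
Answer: -11895/4 ≈ -2973.8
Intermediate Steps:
I = 5 (I = -5*(-1) = 5)
z(E, U) = -E/4
Q*z(I, 1/(-5)) = 2379*(-1/4*5) = 2379*(-5/4) = -11895/4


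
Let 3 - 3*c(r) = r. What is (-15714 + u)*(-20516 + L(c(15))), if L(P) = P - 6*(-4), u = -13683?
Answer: 602520912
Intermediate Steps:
c(r) = 1 - r/3
L(P) = 24 + P (L(P) = P + 24 = 24 + P)
(-15714 + u)*(-20516 + L(c(15))) = (-15714 - 13683)*(-20516 + (24 + (1 - ⅓*15))) = -29397*(-20516 + (24 + (1 - 5))) = -29397*(-20516 + (24 - 4)) = -29397*(-20516 + 20) = -29397*(-20496) = 602520912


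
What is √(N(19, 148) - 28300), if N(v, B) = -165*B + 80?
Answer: 4*I*√3290 ≈ 229.43*I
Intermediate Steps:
N(v, B) = 80 - 165*B
√(N(19, 148) - 28300) = √((80 - 165*148) - 28300) = √((80 - 24420) - 28300) = √(-24340 - 28300) = √(-52640) = 4*I*√3290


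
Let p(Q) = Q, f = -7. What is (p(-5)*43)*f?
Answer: 1505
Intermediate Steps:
(p(-5)*43)*f = -5*43*(-7) = -215*(-7) = 1505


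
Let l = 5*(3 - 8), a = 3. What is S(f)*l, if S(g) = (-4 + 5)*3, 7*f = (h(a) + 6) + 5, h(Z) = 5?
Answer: -75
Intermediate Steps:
f = 16/7 (f = ((5 + 6) + 5)/7 = (11 + 5)/7 = (⅐)*16 = 16/7 ≈ 2.2857)
S(g) = 3 (S(g) = 1*3 = 3)
l = -25 (l = 5*(-5) = -25)
S(f)*l = 3*(-25) = -75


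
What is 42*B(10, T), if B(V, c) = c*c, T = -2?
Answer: 168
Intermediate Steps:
B(V, c) = c²
42*B(10, T) = 42*(-2)² = 42*4 = 168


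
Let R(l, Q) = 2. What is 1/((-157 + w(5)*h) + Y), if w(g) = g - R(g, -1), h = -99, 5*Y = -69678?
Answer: -5/71948 ≈ -6.9495e-5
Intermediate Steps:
Y = -69678/5 (Y = (⅕)*(-69678) = -69678/5 ≈ -13936.)
w(g) = -2 + g (w(g) = g - 1*2 = g - 2 = -2 + g)
1/((-157 + w(5)*h) + Y) = 1/((-157 + (-2 + 5)*(-99)) - 69678/5) = 1/((-157 + 3*(-99)) - 69678/5) = 1/((-157 - 297) - 69678/5) = 1/(-454 - 69678/5) = 1/(-71948/5) = -5/71948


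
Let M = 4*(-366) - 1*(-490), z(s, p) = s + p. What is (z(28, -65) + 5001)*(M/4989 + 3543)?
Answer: 87738963092/4989 ≈ 1.7586e+7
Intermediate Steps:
z(s, p) = p + s
M = -974 (M = -1464 + 490 = -974)
(z(28, -65) + 5001)*(M/4989 + 3543) = ((-65 + 28) + 5001)*(-974/4989 + 3543) = (-37 + 5001)*(-974*1/4989 + 3543) = 4964*(-974/4989 + 3543) = 4964*(17675053/4989) = 87738963092/4989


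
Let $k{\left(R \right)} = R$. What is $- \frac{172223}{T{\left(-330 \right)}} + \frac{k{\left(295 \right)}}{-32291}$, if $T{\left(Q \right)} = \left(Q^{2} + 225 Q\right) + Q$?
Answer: $- \frac{5571377293}{1108227120} \approx -5.0273$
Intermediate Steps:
$T{\left(Q \right)} = Q^{2} + 226 Q$
$- \frac{172223}{T{\left(-330 \right)}} + \frac{k{\left(295 \right)}}{-32291} = - \frac{172223}{\left(-330\right) \left(226 - 330\right)} + \frac{295}{-32291} = - \frac{172223}{\left(-330\right) \left(-104\right)} + 295 \left(- \frac{1}{32291}\right) = - \frac{172223}{34320} - \frac{295}{32291} = - \frac{5571377293}{1108227120}$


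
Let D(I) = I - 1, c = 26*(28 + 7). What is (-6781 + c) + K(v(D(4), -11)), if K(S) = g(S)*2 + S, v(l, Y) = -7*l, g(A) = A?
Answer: -5934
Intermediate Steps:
c = 910 (c = 26*35 = 910)
D(I) = -1 + I
K(S) = 3*S (K(S) = S*2 + S = 2*S + S = 3*S)
(-6781 + c) + K(v(D(4), -11)) = (-6781 + 910) + 3*(-7*(-1 + 4)) = -5871 + 3*(-7*3) = -5871 + 3*(-21) = -5871 - 63 = -5934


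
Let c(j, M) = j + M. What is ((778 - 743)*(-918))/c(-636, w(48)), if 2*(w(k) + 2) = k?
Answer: 16065/307 ≈ 52.329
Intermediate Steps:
w(k) = -2 + k/2
c(j, M) = M + j
((778 - 743)*(-918))/c(-636, w(48)) = ((778 - 743)*(-918))/((-2 + (1/2)*48) - 636) = (35*(-918))/((-2 + 24) - 636) = -32130/(22 - 636) = -32130/(-614) = -32130*(-1/614) = 16065/307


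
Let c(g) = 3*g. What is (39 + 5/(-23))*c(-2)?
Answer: -5352/23 ≈ -232.70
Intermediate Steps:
(39 + 5/(-23))*c(-2) = (39 + 5/(-23))*(3*(-2)) = (39 + 5*(-1/23))*(-6) = (39 - 5/23)*(-6) = (892/23)*(-6) = -5352/23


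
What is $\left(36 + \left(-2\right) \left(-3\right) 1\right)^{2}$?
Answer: $1764$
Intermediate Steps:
$\left(36 + \left(-2\right) \left(-3\right) 1\right)^{2} = \left(36 + 6 \cdot 1\right)^{2} = \left(36 + 6\right)^{2} = 42^{2} = 1764$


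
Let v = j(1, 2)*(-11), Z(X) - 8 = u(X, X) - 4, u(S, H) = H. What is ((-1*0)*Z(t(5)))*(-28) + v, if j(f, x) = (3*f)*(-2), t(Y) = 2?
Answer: 66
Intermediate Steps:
j(f, x) = -6*f
Z(X) = 4 + X (Z(X) = 8 + (X - 4) = 8 + (-4 + X) = 4 + X)
v = 66 (v = -6*1*(-11) = -6*(-11) = 66)
((-1*0)*Z(t(5)))*(-28) + v = ((-1*0)*(4 + 2))*(-28) + 66 = (0*6)*(-28) + 66 = 0*(-28) + 66 = 0 + 66 = 66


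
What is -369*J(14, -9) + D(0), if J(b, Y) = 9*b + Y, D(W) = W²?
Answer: -43173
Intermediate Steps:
J(b, Y) = Y + 9*b
-369*J(14, -9) + D(0) = -369*(-9 + 9*14) + 0² = -369*(-9 + 126) + 0 = -369*117 + 0 = -43173 + 0 = -43173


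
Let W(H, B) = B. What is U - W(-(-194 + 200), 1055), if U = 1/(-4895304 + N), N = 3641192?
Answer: -1323088161/1254112 ≈ -1055.0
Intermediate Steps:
U = -1/1254112 (U = 1/(-4895304 + 3641192) = 1/(-1254112) = -1/1254112 ≈ -7.9738e-7)
U - W(-(-194 + 200), 1055) = -1/1254112 - 1*1055 = -1/1254112 - 1055 = -1323088161/1254112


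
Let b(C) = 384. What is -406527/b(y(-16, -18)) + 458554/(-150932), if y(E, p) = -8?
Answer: -5127834825/4829824 ≈ -1061.7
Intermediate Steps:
-406527/b(y(-16, -18)) + 458554/(-150932) = -406527/384 + 458554/(-150932) = -406527*1/384 + 458554*(-1/150932) = -135509/128 - 229277/75466 = -5127834825/4829824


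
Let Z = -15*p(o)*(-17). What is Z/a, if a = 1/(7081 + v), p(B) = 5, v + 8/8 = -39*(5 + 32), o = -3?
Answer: 7187175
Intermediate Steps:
v = -1444 (v = -1 - 39*(5 + 32) = -1 - 39*37 = -1 - 1443 = -1444)
Z = 1275 (Z = -15*5*(-17) = -75*(-17) = 1275)
a = 1/5637 (a = 1/(7081 - 1444) = 1/5637 ≈ 0.00017740)
Z/a = 1275/(1/5637) = 1275*5637 = 7187175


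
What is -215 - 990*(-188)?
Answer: 185905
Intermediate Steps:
-215 - 990*(-188) = -215 + 186120 = 185905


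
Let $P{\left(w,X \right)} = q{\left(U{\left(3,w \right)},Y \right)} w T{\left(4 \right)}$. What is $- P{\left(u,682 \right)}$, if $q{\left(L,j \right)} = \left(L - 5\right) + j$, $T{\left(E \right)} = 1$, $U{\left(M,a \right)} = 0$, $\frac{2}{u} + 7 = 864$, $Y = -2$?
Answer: $\frac{14}{857} \approx 0.016336$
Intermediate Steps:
$u = \frac{2}{857}$ ($u = \frac{2}{-7 + 864} = \frac{2}{857} \approx 0.0023337$)
$q{\left(L,j \right)} = -5 + L + j$ ($q{\left(L,j \right)} = \left(-5 + L\right) + j = -5 + L + j$)
$P{\left(w,X \right)} = - 7 w$ ($P{\left(w,X \right)} = \left(-5 + 0 - 2\right) w 1 = - 7 w 1 = - 7 w$)
$- P{\left(u,682 \right)} = - \frac{\left(-7\right) 2}{857} = \left(-1\right) \left(- \frac{14}{857}\right) = \frac{14}{857}$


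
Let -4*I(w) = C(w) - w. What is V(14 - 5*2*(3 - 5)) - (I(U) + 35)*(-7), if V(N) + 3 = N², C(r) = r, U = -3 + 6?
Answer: 1398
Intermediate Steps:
U = 3
I(w) = 0 (I(w) = -(w - w)/4 = -¼*0 = 0)
V(N) = -3 + N²
V(14 - 5*2*(3 - 5)) - (I(U) + 35)*(-7) = (-3 + (14 - 5*2*(3 - 5))²) - (0 + 35)*(-7) = (-3 + (14 - 5*2*(-2))²) - 35*(-7) = (-3 + (14 - 5*(-4))²) - 1*(-245) = (-3 + (14 - 1*(-20))²) + 245 = (-3 + (14 + 20)²) + 245 = (-3 + 34²) + 245 = (-3 + 1156) + 245 = 1153 + 245 = 1398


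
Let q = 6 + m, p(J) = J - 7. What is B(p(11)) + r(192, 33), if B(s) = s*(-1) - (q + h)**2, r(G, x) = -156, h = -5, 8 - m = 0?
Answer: -241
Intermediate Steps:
m = 8 (m = 8 - 1*0 = 8 + 0 = 8)
p(J) = -7 + J
q = 14 (q = 6 + 8 = 14)
B(s) = -81 - s (B(s) = s*(-1) - (14 - 5)**2 = -s - 1*9**2 = -s - 1*81 = -s - 81 = -81 - s)
B(p(11)) + r(192, 33) = (-81 - (-7 + 11)) - 156 = (-81 - 1*4) - 156 = (-81 - 4) - 156 = -85 - 156 = -241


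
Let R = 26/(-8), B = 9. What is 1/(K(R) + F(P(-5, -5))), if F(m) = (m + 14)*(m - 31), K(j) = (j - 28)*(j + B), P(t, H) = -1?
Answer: -16/9531 ≈ -0.0016787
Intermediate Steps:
R = -13/4 (R = 26*(-⅛) = -13/4 ≈ -3.2500)
K(j) = (-28 + j)*(9 + j) (K(j) = (j - 28)*(j + 9) = (-28 + j)*(9 + j))
F(m) = (-31 + m)*(14 + m) (F(m) = (14 + m)*(-31 + m) = (-31 + m)*(14 + m))
1/(K(R) + F(P(-5, -5))) = 1/((-252 + (-13/4)² - 19*(-13/4)) + (-434 + (-1)² - 17*(-1))) = 1/((-252 + 169/16 + 247/4) + (-434 + 1 + 17)) = 1/(-2875/16 - 416) = 1/(-9531/16) = -16/9531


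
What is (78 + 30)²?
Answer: 11664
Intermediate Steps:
(78 + 30)² = 108² = 11664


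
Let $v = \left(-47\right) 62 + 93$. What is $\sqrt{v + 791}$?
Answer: $i \sqrt{2030} \approx 45.056 i$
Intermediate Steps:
$v = -2821$ ($v = -2914 + 93 = -2821$)
$\sqrt{v + 791} = \sqrt{-2821 + 791} = \sqrt{-2030} = i \sqrt{2030}$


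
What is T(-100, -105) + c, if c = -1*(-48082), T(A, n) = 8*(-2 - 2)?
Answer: 48050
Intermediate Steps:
T(A, n) = -32 (T(A, n) = 8*(-4) = -32)
c = 48082
T(-100, -105) + c = -32 + 48082 = 48050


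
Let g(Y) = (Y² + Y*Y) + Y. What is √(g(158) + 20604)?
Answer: √70690 ≈ 265.88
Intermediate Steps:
g(Y) = Y + 2*Y² (g(Y) = (Y² + Y²) + Y = 2*Y² + Y = Y + 2*Y²)
√(g(158) + 20604) = √(158*(1 + 2*158) + 20604) = √(158*(1 + 316) + 20604) = √(158*317 + 20604) = √(50086 + 20604) = √70690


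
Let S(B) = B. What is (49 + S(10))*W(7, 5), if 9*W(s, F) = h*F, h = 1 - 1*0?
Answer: 295/9 ≈ 32.778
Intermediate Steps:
h = 1 (h = 1 + 0 = 1)
W(s, F) = F/9 (W(s, F) = (1*F)/9 = F/9)
(49 + S(10))*W(7, 5) = (49 + 10)*((⅑)*5) = 59*(5/9) = 295/9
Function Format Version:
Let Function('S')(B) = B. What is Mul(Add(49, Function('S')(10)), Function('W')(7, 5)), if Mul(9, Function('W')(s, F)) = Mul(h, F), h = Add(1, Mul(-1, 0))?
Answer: Rational(295, 9) ≈ 32.778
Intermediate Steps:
h = 1 (h = Add(1, 0) = 1)
Function('W')(s, F) = Mul(Rational(1, 9), F) (Function('W')(s, F) = Mul(Rational(1, 9), Mul(1, F)) = Mul(Rational(1, 9), F))
Mul(Add(49, Function('S')(10)), Function('W')(7, 5)) = Mul(Add(49, 10), Mul(Rational(1, 9), 5)) = Mul(59, Rational(5, 9)) = Rational(295, 9)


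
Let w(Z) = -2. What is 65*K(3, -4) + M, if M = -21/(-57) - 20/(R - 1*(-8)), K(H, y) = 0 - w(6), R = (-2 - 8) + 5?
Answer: 7051/57 ≈ 123.70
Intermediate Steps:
R = -5 (R = -10 + 5 = -5)
K(H, y) = 2 (K(H, y) = 0 - 1*(-2) = 0 + 2 = 2)
M = -359/57 (M = -21/(-57) - 20/(-5 - 1*(-8)) = -21*(-1/57) - 20/(-5 + 8) = 7/19 - 20/3 = -359/57 ≈ -6.2982)
65*K(3, -4) + M = 65*2 - 359/57 = 130 - 359/57 = 7051/57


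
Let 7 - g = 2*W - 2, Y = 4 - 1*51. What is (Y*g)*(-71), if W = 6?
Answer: -10011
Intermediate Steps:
Y = -47 (Y = 4 - 51 = -47)
g = -3 (g = 7 - (2*6 - 2) = 7 - (12 - 2) = 7 - 1*10 = 7 - 10 = -3)
(Y*g)*(-71) = -47*(-3)*(-71) = 141*(-71) = -10011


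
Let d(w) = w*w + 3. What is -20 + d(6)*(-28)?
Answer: -1112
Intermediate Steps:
d(w) = 3 + w² (d(w) = w² + 3 = 3 + w²)
-20 + d(6)*(-28) = -20 + (3 + 6²)*(-28) = -20 + (3 + 36)*(-28) = -20 + 39*(-28) = -20 - 1092 = -1112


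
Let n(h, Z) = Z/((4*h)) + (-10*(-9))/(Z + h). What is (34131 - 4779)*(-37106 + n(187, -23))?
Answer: -8350283858298/7667 ≈ -1.0891e+9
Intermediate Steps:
n(h, Z) = 90/(Z + h) + Z/(4*h) (n(h, Z) = Z*(1/(4*h)) + 90/(Z + h) = Z/(4*h) + 90/(Z + h) = 90/(Z + h) + Z/(4*h))
(34131 - 4779)*(-37106 + n(187, -23)) = (34131 - 4779)*(-37106 + (¼)*((-23)² + 360*187 - 23*187)/(187*(-23 + 187))) = 29352*(-37106 + (¼)*(1/187)*(529 + 67320 - 4301)/164) = 29352*(-37106 + (¼)*(1/187)*(1/164)*63548) = 29352*(-37106 + 15887/30668) = 29352*(-1137950921/30668) = -8350283858298/7667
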